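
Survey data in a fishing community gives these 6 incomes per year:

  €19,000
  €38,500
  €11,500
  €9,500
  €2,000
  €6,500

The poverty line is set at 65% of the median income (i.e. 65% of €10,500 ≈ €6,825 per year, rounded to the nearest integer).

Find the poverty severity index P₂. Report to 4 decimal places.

0.0837

Incomes under z: €2,000, €6,500 (q = 2 of N = 6).
Gap ratios (z−y)/z: (6825−2000)/6825 = 0.7070; (6825−6500)/6825 = 0.0476.
Squared: 0.4998; 0.0023.
Sum = 0.502060; P₂ = 0.502060 / 6 = 0.0837.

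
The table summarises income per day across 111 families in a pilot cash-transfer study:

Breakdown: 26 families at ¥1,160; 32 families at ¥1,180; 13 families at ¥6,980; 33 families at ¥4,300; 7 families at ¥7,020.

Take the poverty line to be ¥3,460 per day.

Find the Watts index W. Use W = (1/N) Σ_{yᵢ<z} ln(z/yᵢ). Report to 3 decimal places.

Below z: 26×¥1,160, 32×¥1,180 (q = 58 of N = 111).
Log gaps: ln(3460/1160) = 1.0928 (×26); ln(3460/1180) = 1.0758 (×32).
W = 62.838196 / 111 = 0.566.

0.566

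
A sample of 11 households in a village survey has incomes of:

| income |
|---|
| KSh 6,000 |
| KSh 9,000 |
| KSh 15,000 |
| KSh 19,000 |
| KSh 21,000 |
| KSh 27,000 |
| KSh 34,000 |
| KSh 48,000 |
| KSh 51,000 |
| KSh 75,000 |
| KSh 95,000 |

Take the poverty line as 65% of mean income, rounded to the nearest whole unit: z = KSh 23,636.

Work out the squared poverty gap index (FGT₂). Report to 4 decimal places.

Below the line: KSh 6,000, KSh 9,000, KSh 15,000, KSh 19,000, KSh 21,000 (q = 5 of N = 11).
Shortfall ratios: (23636−6000)/23636 = 0.7461; (23636−9000)/23636 = 0.6192; (23636−15000)/23636 = 0.3654; (23636−19000)/23636 = 0.1961; (23636−21000)/23636 = 0.1115.
Squared: 0.5567; 0.3834; 0.1335; 0.0385; 0.0124.
Sum = 1.124587; P₂ = 1.124587 / 11 = 0.1022.

0.1022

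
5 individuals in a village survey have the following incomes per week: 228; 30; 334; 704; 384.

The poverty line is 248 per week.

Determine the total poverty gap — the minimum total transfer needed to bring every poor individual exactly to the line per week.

Below z: 30, 228 (q = 2 of N = 5).
Individual gaps: 248−30 = 218; 248−228 = 20.
Aggregate gap = 238.

238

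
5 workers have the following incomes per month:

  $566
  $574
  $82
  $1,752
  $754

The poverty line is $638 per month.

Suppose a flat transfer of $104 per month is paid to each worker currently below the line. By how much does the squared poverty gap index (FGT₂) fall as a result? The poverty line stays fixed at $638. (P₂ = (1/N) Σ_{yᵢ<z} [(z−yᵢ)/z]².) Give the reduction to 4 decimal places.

Before: below the line — $82, $566, $574; squared poverty gap index (FGT₂) = 0.156453.
After the $104 transfer: below the line — $186; squared poverty gap index (FGT₂) = 0.100384.
Reduction = 0.156453 − 0.100384 = 0.0561.

0.0561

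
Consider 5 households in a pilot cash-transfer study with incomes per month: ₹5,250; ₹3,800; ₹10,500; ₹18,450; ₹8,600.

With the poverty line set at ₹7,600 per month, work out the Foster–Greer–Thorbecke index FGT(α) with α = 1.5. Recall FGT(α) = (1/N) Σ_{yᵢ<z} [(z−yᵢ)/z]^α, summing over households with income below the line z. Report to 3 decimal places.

Incomes under z: ₹3,800, ₹5,250 (q = 2 of N = 5).
Shortfall ratios: (7600−3800)/7600 = 0.5000; (7600−5250)/7600 = 0.3092.
Raised to α = 1.5: 0.35355; 0.17194.
Sum = 0.525495; FGT(1.5) = 0.525495 / 5 = 0.105.

0.105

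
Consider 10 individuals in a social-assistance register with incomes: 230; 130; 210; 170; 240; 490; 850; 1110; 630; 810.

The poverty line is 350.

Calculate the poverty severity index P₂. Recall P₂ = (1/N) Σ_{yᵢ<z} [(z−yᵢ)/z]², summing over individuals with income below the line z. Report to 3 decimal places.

0.104

Poor units: 130, 170, 210, 230, 240 (q = 5 of N = 10).
Normalized shortfalls: (350−130)/350 = 0.6286; (350−170)/350 = 0.5143; (350−210)/350 = 0.4000; (350−230)/350 = 0.3429; (350−240)/350 = 0.3143.
Squared: 0.3951; 0.2645; 0.1600; 0.1176; 0.0988.
Sum = 1.035918; P₂ = 1.035918 / 10 = 0.104.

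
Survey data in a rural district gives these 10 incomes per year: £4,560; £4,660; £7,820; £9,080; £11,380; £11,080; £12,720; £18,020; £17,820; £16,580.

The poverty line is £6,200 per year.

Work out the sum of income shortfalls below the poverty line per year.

Below the line: £4,560, £4,660 (q = 2 of N = 10).
Individual gaps: 6200−4560 = 1640; 6200−4660 = 1540.
Aggregate gap = £3,180.

£3,180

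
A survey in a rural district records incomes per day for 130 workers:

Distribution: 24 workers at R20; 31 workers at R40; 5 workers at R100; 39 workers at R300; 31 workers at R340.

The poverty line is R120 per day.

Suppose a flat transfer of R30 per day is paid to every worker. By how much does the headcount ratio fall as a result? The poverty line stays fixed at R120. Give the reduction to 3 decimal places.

0.038

Before: below the line — 24×R20, 31×R40, 5×R100; headcount ratio = 0.46154.
After the R30 transfer: below the line — 24×R50, 31×R70; headcount ratio = 0.42308.
Reduction = 0.46154 − 0.42308 = 0.038.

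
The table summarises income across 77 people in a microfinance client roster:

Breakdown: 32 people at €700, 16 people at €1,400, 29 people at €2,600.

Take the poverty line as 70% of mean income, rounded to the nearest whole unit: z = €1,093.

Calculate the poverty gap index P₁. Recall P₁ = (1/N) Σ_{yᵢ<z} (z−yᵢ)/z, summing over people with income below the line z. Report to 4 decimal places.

Below the line: 32×€700 (q = 32 of N = 77).
Relative gaps: (1093−700)/1093 = 0.3596 (×32).
Σ = 11.505947. Dividing by the full population N = 77 gives P₁ = 0.1494.

0.1494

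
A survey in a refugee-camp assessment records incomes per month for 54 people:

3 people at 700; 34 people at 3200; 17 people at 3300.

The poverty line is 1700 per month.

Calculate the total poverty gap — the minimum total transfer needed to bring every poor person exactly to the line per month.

3000

Below the line: 3×700 (q = 3 of N = 54).
Individual gaps: 3×(1700−700) = 3000.
Aggregate gap = 3000.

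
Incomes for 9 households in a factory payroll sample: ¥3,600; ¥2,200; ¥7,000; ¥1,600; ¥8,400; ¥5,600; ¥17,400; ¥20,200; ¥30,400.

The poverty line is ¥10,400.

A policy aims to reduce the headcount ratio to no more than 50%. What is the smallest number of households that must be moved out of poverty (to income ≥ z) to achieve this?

2

6 of the 9 households are poor, so H = 6/9 = 0.667.
A headcount ratio of at most 50% allows at most ⌊0.50 × 9⌋ = 4 poor households.
So at least 6 − 4 = 2 must be lifted.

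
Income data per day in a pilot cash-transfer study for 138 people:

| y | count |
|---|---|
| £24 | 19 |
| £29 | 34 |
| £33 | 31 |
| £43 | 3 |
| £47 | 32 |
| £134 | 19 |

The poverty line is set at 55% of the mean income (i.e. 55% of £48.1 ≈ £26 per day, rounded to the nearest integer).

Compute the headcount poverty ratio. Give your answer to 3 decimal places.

0.138

19 of the 138 people have income below £26.
H = 19/138 = 0.138.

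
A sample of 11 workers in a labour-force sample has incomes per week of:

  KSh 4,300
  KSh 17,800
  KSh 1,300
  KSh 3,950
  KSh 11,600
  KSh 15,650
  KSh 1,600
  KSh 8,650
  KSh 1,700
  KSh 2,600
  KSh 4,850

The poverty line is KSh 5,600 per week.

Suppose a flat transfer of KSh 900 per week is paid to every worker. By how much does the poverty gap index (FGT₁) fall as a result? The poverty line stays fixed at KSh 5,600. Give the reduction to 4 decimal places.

0.0998

Before: below the line — KSh 1,300, KSh 1,600, KSh 1,700, KSh 2,600, KSh 3,950, KSh 4,300, KSh 4,850; poverty gap index (FGT₁) = 0.306818.
After the KSh 900 transfer: below the line — KSh 2,200, KSh 2,500, KSh 2,600, KSh 3,500, KSh 4,850, KSh 5,200; poverty gap index (FGT₁) = 0.206981.
Reduction = 0.306818 − 0.206981 = 0.0998.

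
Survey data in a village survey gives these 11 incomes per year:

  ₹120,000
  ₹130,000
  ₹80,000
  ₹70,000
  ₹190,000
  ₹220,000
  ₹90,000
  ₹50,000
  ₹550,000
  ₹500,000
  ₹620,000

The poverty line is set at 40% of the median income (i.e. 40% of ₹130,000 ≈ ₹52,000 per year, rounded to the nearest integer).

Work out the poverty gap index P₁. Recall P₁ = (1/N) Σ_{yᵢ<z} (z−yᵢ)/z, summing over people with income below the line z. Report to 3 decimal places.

Poor units: ₹50,000 (q = 1 of N = 11).
Shortfall ratios: (52000−50000)/52000 = 0.0385.
Σ = 0.038462. Dividing by the full population N = 11 gives P₁ = 0.003.

0.003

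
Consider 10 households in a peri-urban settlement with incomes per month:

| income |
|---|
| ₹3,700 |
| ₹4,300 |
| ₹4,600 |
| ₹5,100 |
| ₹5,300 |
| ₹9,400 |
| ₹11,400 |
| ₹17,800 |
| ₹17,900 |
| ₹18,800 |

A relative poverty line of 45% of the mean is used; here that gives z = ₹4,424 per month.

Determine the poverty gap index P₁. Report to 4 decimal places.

Below the line: ₹3,700, ₹4,300 (q = 2 of N = 10).
Relative gaps: (4424−3700)/4424 = 0.1637; (4424−4300)/4424 = 0.0280.
Σ = 0.191682. Dividing by the full population N = 10 gives P₁ = 0.0192.

0.0192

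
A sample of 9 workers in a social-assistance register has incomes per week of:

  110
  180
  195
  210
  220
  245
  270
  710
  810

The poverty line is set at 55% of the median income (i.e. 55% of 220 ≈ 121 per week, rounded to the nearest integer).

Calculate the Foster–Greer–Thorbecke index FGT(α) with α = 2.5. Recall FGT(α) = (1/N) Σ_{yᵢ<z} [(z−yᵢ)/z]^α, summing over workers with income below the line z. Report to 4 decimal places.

Below z: 110 (q = 1 of N = 9).
Normalized shortfalls: (121−110)/121 = 0.0909.
Raised to α = 2.5: 0.00249.
Sum = 0.002492; FGT(2.5) = 0.002492 / 9 = 0.0003.

0.0003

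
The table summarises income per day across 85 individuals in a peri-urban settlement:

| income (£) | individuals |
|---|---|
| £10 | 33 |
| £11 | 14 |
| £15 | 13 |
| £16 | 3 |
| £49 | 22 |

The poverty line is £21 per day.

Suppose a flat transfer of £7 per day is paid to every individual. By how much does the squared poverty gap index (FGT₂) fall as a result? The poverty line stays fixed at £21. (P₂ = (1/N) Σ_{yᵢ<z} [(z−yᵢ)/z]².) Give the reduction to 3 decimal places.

0.141

Before: below the line — 33×£10, 14×£11, 13×£15, 3×£16; squared poverty gap index (FGT₂) = 0.15836.
After the £7 transfer: below the line — 33×£17, 14×£18; squared poverty gap index (FGT₂) = 0.01745.
Reduction = 0.15836 − 0.01745 = 0.141.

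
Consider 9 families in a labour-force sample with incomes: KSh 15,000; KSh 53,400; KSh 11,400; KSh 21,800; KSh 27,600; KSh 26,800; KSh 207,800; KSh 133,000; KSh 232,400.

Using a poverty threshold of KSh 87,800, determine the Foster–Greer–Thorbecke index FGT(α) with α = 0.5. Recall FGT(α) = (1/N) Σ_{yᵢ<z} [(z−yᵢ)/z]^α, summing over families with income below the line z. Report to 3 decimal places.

0.555

Poor units: KSh 11,400, KSh 15,000, KSh 21,800, KSh 26,800, KSh 27,600, KSh 53,400 (q = 6 of N = 9).
Shortfall ratios: (87800−11400)/87800 = 0.8702; (87800−15000)/87800 = 0.8292; (87800−21800)/87800 = 0.7517; (87800−26800)/87800 = 0.6948; (87800−27600)/87800 = 0.6856; (87800−53400)/87800 = 0.3918.
Raised to α = 0.5: 0.93282; 0.91058; 0.86701; 0.83352; 0.82804; 0.62594.
Sum = 4.997917; FGT(0.5) = 4.997917 / 9 = 0.555.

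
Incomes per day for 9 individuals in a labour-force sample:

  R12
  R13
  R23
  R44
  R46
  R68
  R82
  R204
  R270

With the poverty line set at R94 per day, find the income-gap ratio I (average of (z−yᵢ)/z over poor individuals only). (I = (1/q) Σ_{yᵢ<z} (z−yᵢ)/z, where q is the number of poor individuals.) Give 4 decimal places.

Below z: R12, R13, R23, R44, R46, R68, R82 (q = 7 of N = 9).
Shortfall ratios (z−y)/z: 0.8723, 0.8617, 0.7553, 0.5319, 0.5106, 0.2766, 0.1277; sum = 3.936170.
I averages over the q = 7 poor units only: 3.936170 / 7 = 0.5623.

0.5623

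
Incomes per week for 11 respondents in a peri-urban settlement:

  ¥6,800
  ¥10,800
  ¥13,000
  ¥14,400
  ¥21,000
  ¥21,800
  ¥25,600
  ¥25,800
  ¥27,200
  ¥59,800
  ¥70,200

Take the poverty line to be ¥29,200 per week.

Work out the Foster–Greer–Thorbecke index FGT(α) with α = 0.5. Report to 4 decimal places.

Below the line: ¥6,800, ¥10,800, ¥13,000, ¥14,400, ¥21,000, ¥21,800, ¥25,600, ¥25,800, ¥27,200 (q = 9 of N = 11).
Normalized shortfalls: (29200−6800)/29200 = 0.7671; (29200−10800)/29200 = 0.6301; (29200−13000)/29200 = 0.5548; (29200−14400)/29200 = 0.5068; (29200−21000)/29200 = 0.2808; (29200−21800)/29200 = 0.2534; (29200−25600)/29200 = 0.1233; (29200−25800)/29200 = 0.1164; (29200−27200)/29200 = 0.0685.
Raised to α = 0.5: 0.87586; 0.79381; 0.74485; 0.71193; 0.52993; 0.50341; 0.35112; 0.34123; 0.26171.
Sum = 5.113852; FGT(0.5) = 5.113852 / 11 = 0.4649.

0.4649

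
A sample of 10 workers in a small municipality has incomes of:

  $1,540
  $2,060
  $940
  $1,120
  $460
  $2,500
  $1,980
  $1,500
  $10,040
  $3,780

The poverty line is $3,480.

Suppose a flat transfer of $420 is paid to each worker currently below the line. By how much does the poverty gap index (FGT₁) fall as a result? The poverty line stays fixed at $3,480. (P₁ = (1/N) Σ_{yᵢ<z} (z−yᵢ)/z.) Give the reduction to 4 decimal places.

Before: below the line — $460, $940, $1,120, $1,500, $1,540, $1,980, $2,060, $2,500; poverty gap index (FGT₁) = 0.452299.
After the $420 transfer: below the line — $880, $1,360, $1,540, $1,920, $1,960, $2,400, $2,480, $2,920; poverty gap index (FGT₁) = 0.355747.
Reduction = 0.452299 − 0.355747 = 0.0966.

0.0966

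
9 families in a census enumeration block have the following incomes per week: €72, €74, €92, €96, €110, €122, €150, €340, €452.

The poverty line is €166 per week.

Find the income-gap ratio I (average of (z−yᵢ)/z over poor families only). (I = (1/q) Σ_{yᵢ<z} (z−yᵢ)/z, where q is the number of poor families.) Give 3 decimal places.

Poor units: €72, €74, €92, €96, €110, €122, €150 (q = 7 of N = 9).
Shortfall ratios (z−y)/z: 0.5663, 0.5542, 0.4458, 0.4217, 0.3373, 0.2651, 0.0964; sum = 2.686747.
The income-gap ratio divides by q (the poor only): 2.686747 / 7 = 0.384.

0.384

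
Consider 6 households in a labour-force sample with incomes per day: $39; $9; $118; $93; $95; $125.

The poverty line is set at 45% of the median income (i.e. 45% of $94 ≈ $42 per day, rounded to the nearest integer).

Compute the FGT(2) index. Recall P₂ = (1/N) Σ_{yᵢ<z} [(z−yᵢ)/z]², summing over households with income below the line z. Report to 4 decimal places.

Below the line: $9, $39 (q = 2 of N = 6).
Normalized shortfalls: (42−9)/42 = 0.7857; (42−39)/42 = 0.0714.
Squared: 0.6173; 0.0051.
Sum = 0.622449; P₂ = 0.622449 / 6 = 0.1037.

0.1037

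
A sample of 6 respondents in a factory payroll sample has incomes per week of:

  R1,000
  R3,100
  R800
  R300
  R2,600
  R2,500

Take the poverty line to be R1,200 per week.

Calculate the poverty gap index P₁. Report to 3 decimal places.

0.208

Incomes under z: R300, R800, R1,000 (q = 3 of N = 6).
Gap ratios (z−y)/z: (1200−300)/1200 = 0.7500; (1200−800)/1200 = 0.3333; (1200−1000)/1200 = 0.1667.
Sum of shortfalls = 1.250000; P₁ averages over all N: 1.250000 / 6 = 0.208.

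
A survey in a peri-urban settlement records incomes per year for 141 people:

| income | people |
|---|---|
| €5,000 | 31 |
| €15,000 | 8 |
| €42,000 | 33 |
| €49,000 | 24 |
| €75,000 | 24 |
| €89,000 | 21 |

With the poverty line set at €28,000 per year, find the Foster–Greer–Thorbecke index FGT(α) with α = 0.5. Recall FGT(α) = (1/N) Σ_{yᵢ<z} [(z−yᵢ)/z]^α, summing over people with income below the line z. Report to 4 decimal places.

Below z: 31×€5,000, 8×€15,000 (q = 39 of N = 141).
Relative gaps: (28000−5000)/28000 = 0.8214 (×31); (28000−15000)/28000 = 0.4643 (×8).
Raised to α = 0.5: 0.90633 (×31); 0.68139 (×8).
Sum = 33.547217; FGT(0.5) = 33.547217 / 141 = 0.2379.

0.2379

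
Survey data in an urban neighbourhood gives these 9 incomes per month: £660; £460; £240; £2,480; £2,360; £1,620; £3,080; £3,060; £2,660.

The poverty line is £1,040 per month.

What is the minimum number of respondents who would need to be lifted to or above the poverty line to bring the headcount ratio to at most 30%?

Currently q = 3 of N = 9 are below the line (H = 0.333).
A headcount ratio of at most 30% allows at most ⌊0.30 × 9⌋ = 2 poor respondents.
So at least 3 − 2 = 1 must be lifted.

1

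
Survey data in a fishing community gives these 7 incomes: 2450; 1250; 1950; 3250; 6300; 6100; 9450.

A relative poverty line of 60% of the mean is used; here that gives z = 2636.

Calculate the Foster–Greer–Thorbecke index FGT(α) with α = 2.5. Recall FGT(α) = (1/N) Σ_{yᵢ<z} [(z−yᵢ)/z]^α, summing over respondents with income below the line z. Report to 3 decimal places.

Poor units: 1250, 1950, 2450 (q = 3 of N = 7).
Gap ratios (z−y)/z: (2636−1250)/2636 = 0.5258; (2636−1950)/2636 = 0.2602; (2636−2450)/2636 = 0.0706.
Raised to α = 2.5: 0.20047; 0.03455; 0.00132.
Sum = 0.236340; FGT(2.5) = 0.236340 / 7 = 0.034.

0.034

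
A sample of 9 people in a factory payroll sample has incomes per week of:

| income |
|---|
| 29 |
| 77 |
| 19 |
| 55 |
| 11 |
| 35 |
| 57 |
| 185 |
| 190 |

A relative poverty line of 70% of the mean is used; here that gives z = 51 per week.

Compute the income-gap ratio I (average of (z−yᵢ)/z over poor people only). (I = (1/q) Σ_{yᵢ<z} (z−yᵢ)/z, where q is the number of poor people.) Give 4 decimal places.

Poor units: 11, 19, 29, 35 (q = 4 of N = 9).
Relative gaps: 0.7843, 0.6275, 0.4314, 0.3137; sum = 2.156863.
I averages over the q = 4 poor units only: 2.156863 / 4 = 0.5392.

0.5392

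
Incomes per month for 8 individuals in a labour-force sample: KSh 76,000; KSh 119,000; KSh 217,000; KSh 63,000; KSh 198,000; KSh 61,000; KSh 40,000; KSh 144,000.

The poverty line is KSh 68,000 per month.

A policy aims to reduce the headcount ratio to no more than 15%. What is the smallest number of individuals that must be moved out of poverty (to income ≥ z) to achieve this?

3 of the 8 individuals are poor, so H = 3/8 = 0.375.
A headcount ratio of at most 15% allows at most ⌊0.15 × 8⌋ = 1 poor individuals.
So at least 3 − 1 = 2 must be lifted.

2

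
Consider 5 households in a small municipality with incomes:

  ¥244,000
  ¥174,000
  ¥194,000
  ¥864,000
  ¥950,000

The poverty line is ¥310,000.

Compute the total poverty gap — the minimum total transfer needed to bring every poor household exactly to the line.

Below the line: ¥174,000, ¥194,000, ¥244,000 (q = 3 of N = 5).
Individual gaps: 310000−174000 = 136000; 310000−194000 = 116000; 310000−244000 = 66000.
Aggregate gap = ¥318,000.

¥318,000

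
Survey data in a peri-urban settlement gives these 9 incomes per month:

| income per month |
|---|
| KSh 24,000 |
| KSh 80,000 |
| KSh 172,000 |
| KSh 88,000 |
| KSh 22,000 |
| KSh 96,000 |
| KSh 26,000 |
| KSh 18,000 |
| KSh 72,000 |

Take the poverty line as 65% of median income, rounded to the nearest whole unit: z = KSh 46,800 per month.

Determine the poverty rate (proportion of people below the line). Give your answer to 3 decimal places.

0.444

4 of the 9 people have income below KSh 46,800.
H = 4/9 = 0.444.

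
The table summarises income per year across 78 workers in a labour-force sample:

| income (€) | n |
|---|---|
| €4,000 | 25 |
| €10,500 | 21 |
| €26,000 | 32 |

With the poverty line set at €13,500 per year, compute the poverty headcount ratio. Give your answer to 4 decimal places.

0.5897

46 of the 78 workers have income below €13,500.
H = 46/78 = 0.5897.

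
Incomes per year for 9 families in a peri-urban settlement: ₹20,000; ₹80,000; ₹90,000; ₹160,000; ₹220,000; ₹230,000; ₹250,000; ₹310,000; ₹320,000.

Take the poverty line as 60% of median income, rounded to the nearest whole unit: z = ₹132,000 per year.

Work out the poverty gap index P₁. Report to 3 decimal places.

Incomes under z: ₹20,000, ₹80,000, ₹90,000 (q = 3 of N = 9).
Normalized shortfalls: (132000−20000)/132000 = 0.8485; (132000−80000)/132000 = 0.3939; (132000−90000)/132000 = 0.3182.
Sum of shortfalls = 1.560606; P₁ averages over all N: 1.560606 / 9 = 0.173.

0.173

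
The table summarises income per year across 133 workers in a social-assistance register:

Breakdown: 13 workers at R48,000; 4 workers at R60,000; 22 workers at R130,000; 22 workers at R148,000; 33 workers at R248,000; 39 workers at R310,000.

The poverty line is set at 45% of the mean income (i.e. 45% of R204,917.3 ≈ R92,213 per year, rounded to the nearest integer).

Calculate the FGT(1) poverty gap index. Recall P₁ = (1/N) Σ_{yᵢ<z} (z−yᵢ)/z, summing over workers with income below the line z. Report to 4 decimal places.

Below z: 13×R48,000, 4×R60,000 (q = 17 of N = 133).
Shortfall ratios: (92213−48000)/92213 = 0.4795 (×13); (92213−60000)/92213 = 0.3493 (×4).
Sum of shortfalls = 7.630388; P₁ averages over all N: 7.630388 / 133 = 0.0574.

0.0574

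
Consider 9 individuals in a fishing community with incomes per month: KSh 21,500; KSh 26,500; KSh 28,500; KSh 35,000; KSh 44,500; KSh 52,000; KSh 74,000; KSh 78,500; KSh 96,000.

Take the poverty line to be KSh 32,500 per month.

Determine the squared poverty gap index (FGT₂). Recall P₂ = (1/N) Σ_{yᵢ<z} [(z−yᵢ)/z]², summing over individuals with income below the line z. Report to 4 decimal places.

0.0182

Below z: KSh 21,500, KSh 26,500, KSh 28,500 (q = 3 of N = 9).
Shortfall ratios: (32500−21500)/32500 = 0.3385; (32500−26500)/32500 = 0.1846; (32500−28500)/32500 = 0.1231.
Squared: 0.1146; 0.0341; 0.0151.
Sum = 0.163787; P₂ = 0.163787 / 9 = 0.0182.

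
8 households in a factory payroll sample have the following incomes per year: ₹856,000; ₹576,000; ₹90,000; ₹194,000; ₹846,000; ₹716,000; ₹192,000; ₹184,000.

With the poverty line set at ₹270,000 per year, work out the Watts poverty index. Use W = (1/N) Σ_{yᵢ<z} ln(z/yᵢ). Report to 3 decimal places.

Incomes under z: ₹90,000, ₹184,000, ₹192,000, ₹194,000 (q = 4 of N = 8).
ln(z/y) terms: ln(270000/90000) = 1.0986; ln(270000/184000) = 0.3835; ln(270000/192000) = 0.3409; ln(270000/194000) = 0.3306.
W = 2.153589 / 8 = 0.269.

0.269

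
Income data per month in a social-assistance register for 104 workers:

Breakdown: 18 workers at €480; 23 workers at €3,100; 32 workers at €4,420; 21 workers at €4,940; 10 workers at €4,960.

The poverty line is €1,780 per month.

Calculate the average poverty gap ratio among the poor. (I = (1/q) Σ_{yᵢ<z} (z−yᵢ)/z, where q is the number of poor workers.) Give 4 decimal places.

0.7303

Poor units: 18×€480 (q = 18 of N = 104).
Shortfall ratios (z−y)/z: 0.7303 (×18); sum = 13.146067.
The income-gap ratio divides by q (the poor only): 13.146067 / 18 = 0.7303.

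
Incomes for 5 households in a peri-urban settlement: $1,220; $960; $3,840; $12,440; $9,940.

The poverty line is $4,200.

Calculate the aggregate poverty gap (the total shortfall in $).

$6,580

Below the line: $960, $1,220, $3,840 (q = 3 of N = 5).
Individual gaps: 4200−960 = 3240; 4200−1220 = 2980; 4200−3840 = 360.
Aggregate gap = $6,580.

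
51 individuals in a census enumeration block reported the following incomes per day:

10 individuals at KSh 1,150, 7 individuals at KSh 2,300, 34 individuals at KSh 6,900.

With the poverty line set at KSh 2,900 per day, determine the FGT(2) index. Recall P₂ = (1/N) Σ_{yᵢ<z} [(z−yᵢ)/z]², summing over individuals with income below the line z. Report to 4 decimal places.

Poor units: 10×KSh 1,150, 7×KSh 2,300 (q = 17 of N = 51).
Shortfall ratios: (2900−1150)/2900 = 0.6034 (×10); (2900−2300)/2900 = 0.2069 (×7).
Squared: 0.3641 (×10); 0.0428 (×7).
Sum = 3.941141; P₂ = 3.941141 / 51 = 0.0773.

0.0773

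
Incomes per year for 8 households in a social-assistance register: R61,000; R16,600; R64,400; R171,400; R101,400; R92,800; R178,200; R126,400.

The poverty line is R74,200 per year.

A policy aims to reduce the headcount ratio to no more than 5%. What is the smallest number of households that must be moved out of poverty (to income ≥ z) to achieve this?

3

3 of the 8 households are poor, so H = 3/8 = 0.375.
A headcount ratio of at most 5% allows at most ⌊0.05 × 8⌋ = 0 poor households.
So at least 3 − 0 = 3 must be lifted.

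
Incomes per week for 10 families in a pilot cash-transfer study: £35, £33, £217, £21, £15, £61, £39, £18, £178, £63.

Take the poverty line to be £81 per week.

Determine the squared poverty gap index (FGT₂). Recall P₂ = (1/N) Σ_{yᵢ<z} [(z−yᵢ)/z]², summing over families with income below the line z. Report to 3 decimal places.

Incomes under z: £15, £18, £21, £33, £35, £39, £61, £63 (q = 8 of N = 10).
Gap ratios (z−y)/z: (81−15)/81 = 0.8148; (81−18)/81 = 0.7778; (81−21)/81 = 0.7407; (81−33)/81 = 0.5926; (81−35)/81 = 0.5679; (81−39)/81 = 0.5185; (81−61)/81 = 0.2469; (81−63)/81 = 0.2222.
Squared: 0.6639; 0.6049; 0.5487; 0.3512; 0.3225; 0.2689; 0.0610; 0.0494.
Sum = 2.870447; P₂ = 2.870447 / 10 = 0.287.

0.287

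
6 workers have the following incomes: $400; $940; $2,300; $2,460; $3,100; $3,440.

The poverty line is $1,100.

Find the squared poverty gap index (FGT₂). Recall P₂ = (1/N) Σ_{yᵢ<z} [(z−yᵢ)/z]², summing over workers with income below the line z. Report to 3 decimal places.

Below z: $400, $940 (q = 2 of N = 6).
Shortfall ratios: (1100−400)/1100 = 0.6364; (1100−940)/1100 = 0.1455.
Squared: 0.4050; 0.0212.
Sum = 0.426116; P₂ = 0.426116 / 6 = 0.071.

0.071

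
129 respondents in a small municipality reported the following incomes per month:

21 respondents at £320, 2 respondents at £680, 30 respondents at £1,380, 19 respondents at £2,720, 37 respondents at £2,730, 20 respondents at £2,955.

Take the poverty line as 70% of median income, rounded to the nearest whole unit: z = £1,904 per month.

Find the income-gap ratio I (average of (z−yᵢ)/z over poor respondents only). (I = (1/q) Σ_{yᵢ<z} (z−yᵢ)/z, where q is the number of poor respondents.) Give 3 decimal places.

0.510

Incomes under z: 21×£320, 2×£680, 30×£1,380 (q = 53 of N = 129).
Relative gaps: 0.8319 (×21), 0.6429 (×2), 0.2752 (×30); sum = 27.012605.
I averages over the q = 53 poor units only: 27.012605 / 53 = 0.510.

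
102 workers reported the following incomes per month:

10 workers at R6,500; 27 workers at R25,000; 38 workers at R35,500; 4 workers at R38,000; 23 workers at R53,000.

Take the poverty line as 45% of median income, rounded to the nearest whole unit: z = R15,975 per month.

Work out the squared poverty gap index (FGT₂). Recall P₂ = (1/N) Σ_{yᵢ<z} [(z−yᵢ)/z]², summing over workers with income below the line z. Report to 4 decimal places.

Incomes under z: 10×R6,500 (q = 10 of N = 102).
Relative gaps: (15975−6500)/15975 = 0.5931 (×10).
Squared: 0.3518 (×10).
Sum = 3.517845; P₂ = 3.517845 / 102 = 0.0345.

0.0345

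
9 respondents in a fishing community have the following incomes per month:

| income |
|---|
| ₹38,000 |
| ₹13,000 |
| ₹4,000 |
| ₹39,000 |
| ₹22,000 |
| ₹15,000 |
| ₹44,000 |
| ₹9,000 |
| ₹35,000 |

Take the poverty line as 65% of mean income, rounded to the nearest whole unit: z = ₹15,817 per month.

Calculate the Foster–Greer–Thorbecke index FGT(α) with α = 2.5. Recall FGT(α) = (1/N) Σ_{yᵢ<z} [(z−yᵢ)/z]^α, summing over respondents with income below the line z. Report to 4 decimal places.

0.0687

Below the line: ₹4,000, ₹9,000, ₹13,000, ₹15,000 (q = 4 of N = 9).
Shortfall ratios: (15817−4000)/15817 = 0.7471; (15817−9000)/15817 = 0.4310; (15817−13000)/15817 = 0.1781; (15817−15000)/15817 = 0.0517.
Raised to α = 2.5: 0.48246; 0.12195; 0.01339; 0.00061.
Sum = 0.618396; FGT(2.5) = 0.618396 / 9 = 0.0687.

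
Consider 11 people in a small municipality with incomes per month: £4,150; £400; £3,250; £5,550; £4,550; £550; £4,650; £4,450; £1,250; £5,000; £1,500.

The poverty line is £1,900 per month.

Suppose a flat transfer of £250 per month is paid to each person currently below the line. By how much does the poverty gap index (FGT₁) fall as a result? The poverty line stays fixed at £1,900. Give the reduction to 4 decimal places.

0.0478

Before: below the line — £400, £550, £1,250, £1,500; poverty gap index (FGT₁) = 0.186603.
After the £250 transfer: below the line — £650, £800, £1,500, £1,750; poverty gap index (FGT₁) = 0.138756.
Reduction = 0.186603 − 0.138756 = 0.0478.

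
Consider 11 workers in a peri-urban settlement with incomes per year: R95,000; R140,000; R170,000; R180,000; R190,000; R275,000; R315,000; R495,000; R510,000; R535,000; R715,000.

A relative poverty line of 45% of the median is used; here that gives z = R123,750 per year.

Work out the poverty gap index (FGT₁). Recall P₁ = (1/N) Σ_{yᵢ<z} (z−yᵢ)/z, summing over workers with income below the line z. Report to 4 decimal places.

0.0211

Below z: R95,000 (q = 1 of N = 11).
Normalized shortfalls: (123750−95000)/123750 = 0.2323.
Σ = 0.232323. Dividing by the full population N = 11 gives P₁ = 0.0211.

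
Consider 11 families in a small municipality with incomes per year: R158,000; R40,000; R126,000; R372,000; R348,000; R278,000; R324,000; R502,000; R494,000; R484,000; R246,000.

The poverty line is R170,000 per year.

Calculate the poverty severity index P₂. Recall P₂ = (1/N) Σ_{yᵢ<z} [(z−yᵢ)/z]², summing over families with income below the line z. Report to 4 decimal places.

0.0597

Below z: R40,000, R126,000, R158,000 (q = 3 of N = 11).
Gap ratios (z−y)/z: (170000−40000)/170000 = 0.7647; (170000−126000)/170000 = 0.2588; (170000−158000)/170000 = 0.0706.
Squared: 0.5848; 0.0670; 0.0050.
Sum = 0.656747; P₂ = 0.656747 / 11 = 0.0597.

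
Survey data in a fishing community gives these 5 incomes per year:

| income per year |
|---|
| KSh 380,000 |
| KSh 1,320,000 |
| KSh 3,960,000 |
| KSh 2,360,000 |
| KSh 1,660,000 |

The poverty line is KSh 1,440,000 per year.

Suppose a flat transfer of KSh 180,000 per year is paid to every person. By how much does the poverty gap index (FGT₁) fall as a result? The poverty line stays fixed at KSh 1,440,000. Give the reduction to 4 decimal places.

0.0417

Before: below the line — KSh 380,000, KSh 1,320,000; poverty gap index (FGT₁) = 0.163889.
After the KSh 180,000 transfer: below the line — KSh 560,000; poverty gap index (FGT₁) = 0.122222.
Reduction = 0.163889 − 0.122222 = 0.0417.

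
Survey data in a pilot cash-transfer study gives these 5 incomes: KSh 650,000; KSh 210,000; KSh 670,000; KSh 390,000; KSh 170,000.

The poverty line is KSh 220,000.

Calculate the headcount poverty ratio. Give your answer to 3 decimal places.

2 of the 5 individuals have income below KSh 220,000.
H = 2/5 = 0.400.

0.400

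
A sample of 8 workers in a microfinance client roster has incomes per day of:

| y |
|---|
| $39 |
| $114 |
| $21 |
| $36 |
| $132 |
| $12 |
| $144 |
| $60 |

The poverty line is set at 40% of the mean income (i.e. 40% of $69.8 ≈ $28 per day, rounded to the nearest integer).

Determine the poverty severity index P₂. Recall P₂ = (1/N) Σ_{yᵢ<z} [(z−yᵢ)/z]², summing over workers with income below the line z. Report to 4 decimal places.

0.0486

Below z: $12, $21 (q = 2 of N = 8).
Gap ratios (z−y)/z: (28−12)/28 = 0.5714; (28−21)/28 = 0.2500.
Squared: 0.3265; 0.0625.
Sum = 0.389031; P₂ = 0.389031 / 8 = 0.0486.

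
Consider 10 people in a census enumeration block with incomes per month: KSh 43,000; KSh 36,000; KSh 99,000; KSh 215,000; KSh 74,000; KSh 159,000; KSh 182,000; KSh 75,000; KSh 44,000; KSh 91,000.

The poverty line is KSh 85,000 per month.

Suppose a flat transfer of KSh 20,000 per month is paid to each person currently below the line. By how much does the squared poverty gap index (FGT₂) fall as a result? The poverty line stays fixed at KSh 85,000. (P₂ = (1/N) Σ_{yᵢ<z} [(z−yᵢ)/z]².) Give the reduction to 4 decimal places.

0.0595

Before: below the line — KSh 36,000, KSh 43,000, KSh 44,000, KSh 74,000, KSh 75,000; squared poverty gap index (FGT₂) = 0.083972.
After the KSh 20,000 transfer: below the line — KSh 56,000, KSh 63,000, KSh 64,000; squared poverty gap index (FGT₂) = 0.024443.
Reduction = 0.083972 − 0.024443 = 0.0595.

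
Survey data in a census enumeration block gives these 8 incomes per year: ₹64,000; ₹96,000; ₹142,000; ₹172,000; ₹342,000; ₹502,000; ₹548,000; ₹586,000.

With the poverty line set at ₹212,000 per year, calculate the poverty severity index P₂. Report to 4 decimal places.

Poor units: ₹64,000, ₹96,000, ₹142,000, ₹172,000 (q = 4 of N = 8).
Relative gaps: (212000−64000)/212000 = 0.6981; (212000−96000)/212000 = 0.5472; (212000−142000)/212000 = 0.3302; (212000−172000)/212000 = 0.1887.
Squared: 0.4874; 0.2994; 0.1090; 0.0356.
Sum = 0.931381; P₂ = 0.931381 / 8 = 0.1164.

0.1164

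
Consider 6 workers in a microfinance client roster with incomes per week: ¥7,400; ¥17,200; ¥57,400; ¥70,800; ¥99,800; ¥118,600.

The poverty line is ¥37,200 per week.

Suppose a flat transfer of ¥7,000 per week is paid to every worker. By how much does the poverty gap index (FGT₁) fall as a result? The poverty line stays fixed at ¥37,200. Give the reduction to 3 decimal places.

0.063

Before: below the line — ¥7,400, ¥17,200; poverty gap index (FGT₁) = 0.22312.
After the ¥7,000 transfer: below the line — ¥14,400, ¥24,200; poverty gap index (FGT₁) = 0.16039.
Reduction = 0.22312 − 0.16039 = 0.063.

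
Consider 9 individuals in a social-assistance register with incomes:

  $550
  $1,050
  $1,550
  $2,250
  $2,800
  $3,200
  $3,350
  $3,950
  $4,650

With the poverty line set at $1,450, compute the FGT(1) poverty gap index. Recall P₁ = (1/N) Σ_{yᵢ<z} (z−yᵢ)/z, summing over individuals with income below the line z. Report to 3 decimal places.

Below the line: $550, $1,050 (q = 2 of N = 9).
Shortfall ratios: (1450−550)/1450 = 0.6207; (1450−1050)/1450 = 0.2759.
Σ = 0.896552. Dividing by the full population N = 9 gives P₁ = 0.100.

0.100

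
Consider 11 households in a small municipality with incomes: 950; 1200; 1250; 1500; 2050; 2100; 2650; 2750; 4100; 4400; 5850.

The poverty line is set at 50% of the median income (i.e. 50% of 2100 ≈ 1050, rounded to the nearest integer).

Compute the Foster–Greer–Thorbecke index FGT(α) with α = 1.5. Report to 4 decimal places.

0.0027

Poor units: 950 (q = 1 of N = 11).
Gap ratios (z−y)/z: (1050−950)/1050 = 0.0952.
Raised to α = 1.5: 0.02939.
Sum = 0.029391; FGT(1.5) = 0.029391 / 11 = 0.0027.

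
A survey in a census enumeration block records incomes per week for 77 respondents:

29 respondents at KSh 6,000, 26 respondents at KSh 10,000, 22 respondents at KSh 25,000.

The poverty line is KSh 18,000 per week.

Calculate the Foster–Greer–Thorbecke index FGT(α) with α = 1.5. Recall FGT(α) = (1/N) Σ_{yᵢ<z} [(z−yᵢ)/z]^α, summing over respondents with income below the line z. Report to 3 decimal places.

0.305

Below z: 29×KSh 6,000, 26×KSh 10,000 (q = 55 of N = 77).
Shortfall ratios: (18000−6000)/18000 = 0.6667 (×29); (18000−10000)/18000 = 0.4444 (×26).
Raised to α = 1.5: 0.54433 (×29); 0.29630 (×26).
Sum = 23.489304; FGT(1.5) = 23.489304 / 77 = 0.305.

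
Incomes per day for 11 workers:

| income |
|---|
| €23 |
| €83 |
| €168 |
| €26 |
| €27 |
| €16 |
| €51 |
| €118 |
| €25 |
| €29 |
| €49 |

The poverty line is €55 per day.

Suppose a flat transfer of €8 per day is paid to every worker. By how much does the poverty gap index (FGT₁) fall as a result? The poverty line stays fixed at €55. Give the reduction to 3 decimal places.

Before: below the line — €16, €23, €25, €26, €27, €29, €49, €51; poverty gap index (FGT₁) = 0.32066.
After the €8 transfer: below the line — €24, €31, €33, €34, €35, €37; poverty gap index (FGT₁) = 0.22479.
Reduction = 0.32066 − 0.22479 = 0.096.

0.096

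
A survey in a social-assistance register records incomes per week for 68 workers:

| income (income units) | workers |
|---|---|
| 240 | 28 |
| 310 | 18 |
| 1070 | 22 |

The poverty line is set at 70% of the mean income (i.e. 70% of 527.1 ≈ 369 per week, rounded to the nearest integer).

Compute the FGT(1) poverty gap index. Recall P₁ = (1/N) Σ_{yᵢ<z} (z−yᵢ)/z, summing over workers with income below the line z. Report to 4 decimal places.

Incomes under z: 28×240, 18×310 (q = 46 of N = 68).
Relative gaps: (369−240)/369 = 0.3496 (×28); (369−310)/369 = 0.1599 (×18).
Σ = 12.666667. Dividing by the full population N = 68 gives P₁ = 0.1863.

0.1863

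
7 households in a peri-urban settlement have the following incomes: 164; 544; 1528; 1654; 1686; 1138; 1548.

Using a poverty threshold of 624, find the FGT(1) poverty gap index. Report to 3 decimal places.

0.124

Below the line: 164, 544 (q = 2 of N = 7).
Normalized shortfalls: (624−164)/624 = 0.7372; (624−544)/624 = 0.1282.
Sum of shortfalls = 0.865385; P₁ averages over all N: 0.865385 / 7 = 0.124.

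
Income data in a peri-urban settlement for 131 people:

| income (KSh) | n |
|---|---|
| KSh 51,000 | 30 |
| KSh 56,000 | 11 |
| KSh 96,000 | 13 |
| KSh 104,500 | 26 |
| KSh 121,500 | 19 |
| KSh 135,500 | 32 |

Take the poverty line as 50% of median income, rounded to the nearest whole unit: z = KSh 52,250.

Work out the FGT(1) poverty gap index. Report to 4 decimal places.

Below the line: 30×KSh 51,000 (q = 30 of N = 131).
Shortfall ratios: (52250−51000)/52250 = 0.0239 (×30).
Σ = 0.717703. Dividing by the full population N = 131 gives P₁ = 0.0055.

0.0055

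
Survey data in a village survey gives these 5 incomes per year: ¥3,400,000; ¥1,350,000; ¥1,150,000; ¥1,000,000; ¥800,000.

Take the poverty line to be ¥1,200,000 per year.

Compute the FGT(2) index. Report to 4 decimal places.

0.0281

Poor units: ¥800,000, ¥1,000,000, ¥1,150,000 (q = 3 of N = 5).
Normalized shortfalls: (1200000−800000)/1200000 = 0.3333; (1200000−1000000)/1200000 = 0.1667; (1200000−1150000)/1200000 = 0.0417.
Squared: 0.1111; 0.0278; 0.0017.
Sum = 0.140625; P₂ = 0.140625 / 5 = 0.0281.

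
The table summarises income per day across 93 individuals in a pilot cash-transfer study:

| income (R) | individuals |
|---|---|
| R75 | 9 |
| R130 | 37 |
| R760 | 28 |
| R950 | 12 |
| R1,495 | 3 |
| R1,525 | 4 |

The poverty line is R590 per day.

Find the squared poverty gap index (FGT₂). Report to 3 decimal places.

0.316

Below the line: 9×R75, 37×R130 (q = 46 of N = 93).
Shortfall ratios: (590−75)/590 = 0.8729 (×9); (590−130)/590 = 0.7797 (×37).
Squared: 0.7619 (×9); 0.6079 (×37).
Sum = 29.348535; P₂ = 29.348535 / 93 = 0.316.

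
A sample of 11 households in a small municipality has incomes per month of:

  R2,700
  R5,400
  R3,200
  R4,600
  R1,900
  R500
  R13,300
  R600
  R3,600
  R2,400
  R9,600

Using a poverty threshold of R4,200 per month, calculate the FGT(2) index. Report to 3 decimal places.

Below the line: R500, R600, R1,900, R2,400, R2,700, R3,200, R3,600 (q = 7 of N = 11).
Gap ratios (z−y)/z: (4200−500)/4200 = 0.8810; (4200−600)/4200 = 0.8571; (4200−1900)/4200 = 0.5476; (4200−2400)/4200 = 0.4286; (4200−2700)/4200 = 0.3571; (4200−3200)/4200 = 0.2381; (4200−3600)/4200 = 0.1429.
Squared: 0.7761; 0.7347; 0.2999; 0.1837; 0.1276; 0.0567; 0.0204.
Sum = 2.198980; P₂ = 2.198980 / 11 = 0.200.

0.200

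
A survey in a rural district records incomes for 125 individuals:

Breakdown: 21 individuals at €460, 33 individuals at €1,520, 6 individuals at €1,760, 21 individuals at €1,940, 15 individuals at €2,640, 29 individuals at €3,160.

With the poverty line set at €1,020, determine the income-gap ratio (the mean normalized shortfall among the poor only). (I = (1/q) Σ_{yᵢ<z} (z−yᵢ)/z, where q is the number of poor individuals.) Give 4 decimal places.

0.5490

Incomes under z: 21×€460 (q = 21 of N = 125).
Relative gaps: 0.5490 (×21); sum = 11.529412.
The income-gap ratio divides by q (the poor only): 11.529412 / 21 = 0.5490.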